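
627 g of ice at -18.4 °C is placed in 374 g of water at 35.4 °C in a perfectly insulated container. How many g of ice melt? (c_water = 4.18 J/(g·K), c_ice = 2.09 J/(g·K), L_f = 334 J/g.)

Heat available from the water dropping to 0 °C: 374×4.18×35.4 = 55342 J.
Of that, 627×2.09×18.4 = 24112 J goes to bring the ice to 0 °C, leaving 31230 J.
Melting all 627 g of ice would need 627×334 = 209418 J.
That's not enough to melt it all — equilibrium is at 0 °C with ice remaining.
m_melted×334 = 31230  ⇒  m_melted ≈ 93.5 g.

m_melted ≈ 93.5 g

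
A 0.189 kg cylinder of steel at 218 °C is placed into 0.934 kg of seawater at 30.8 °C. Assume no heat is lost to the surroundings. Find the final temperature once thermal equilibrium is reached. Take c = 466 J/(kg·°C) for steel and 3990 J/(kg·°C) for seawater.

T_f ≈ 35.1 °C

Conservation of energy gives ΣQ = 0:
0.189×466×(T − 218) + 0.934×3990×(T − 30.8) = 0
3814.7 T = 133981
T = 133981 / 3814.7 = 35.1 °C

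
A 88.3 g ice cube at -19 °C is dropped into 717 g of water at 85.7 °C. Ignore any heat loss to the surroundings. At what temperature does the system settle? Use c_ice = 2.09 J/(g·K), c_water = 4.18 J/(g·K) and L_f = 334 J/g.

T_f ≈ 66.5 °C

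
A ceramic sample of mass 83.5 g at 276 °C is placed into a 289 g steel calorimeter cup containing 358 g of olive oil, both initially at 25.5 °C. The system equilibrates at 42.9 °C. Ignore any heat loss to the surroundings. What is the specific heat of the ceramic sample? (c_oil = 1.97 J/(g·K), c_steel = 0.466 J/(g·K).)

c ≈ 0.751 J/(g·K)

Heat gained plus heat lost sum to zero:
83.5·c·(42.9 − 276) + 358·1.97·(42.9 − 25.5) + 289·0.466·(42.9 − 25.5) = 0
-19464 c = -14615
c = -14615/-19464 ≈ 0.7509 J/(g·K)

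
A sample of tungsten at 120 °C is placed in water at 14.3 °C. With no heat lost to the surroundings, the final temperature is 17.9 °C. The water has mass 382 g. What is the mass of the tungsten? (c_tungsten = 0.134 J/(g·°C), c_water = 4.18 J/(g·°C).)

m ≈ 420 g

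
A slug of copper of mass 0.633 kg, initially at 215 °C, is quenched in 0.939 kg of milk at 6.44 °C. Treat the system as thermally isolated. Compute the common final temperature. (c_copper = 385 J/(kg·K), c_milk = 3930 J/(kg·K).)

T_f = Σ m_i c_i T_i / Σ m_i c_i:
T_f = (243.71×215 + 3690.3×6.44) / (243.71 + 3690.3)
    = 76162 / 3934 ≈ 19.36 °C

T_f ≈ 19.4 °C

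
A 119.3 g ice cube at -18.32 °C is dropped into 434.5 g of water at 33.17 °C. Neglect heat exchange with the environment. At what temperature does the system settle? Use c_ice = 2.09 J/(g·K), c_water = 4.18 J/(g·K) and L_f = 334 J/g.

Let T be the final temperature. ΣQ_i = 0:
ice -18.32→0 °C: 119.3×2.09×18.32 = 4567.9
  melt ice: 119.3×334 = 39846
  meltwater 0→T: 119.3×4.18×T = 498.67 T
  water: 1816.2(T − 33.17)
2314.9 T = 60244 − 44414 = 15830
T ≈ 6.84 °C — above 0 °C, consistent with complete melting.

T_f ≈ 6.8 °C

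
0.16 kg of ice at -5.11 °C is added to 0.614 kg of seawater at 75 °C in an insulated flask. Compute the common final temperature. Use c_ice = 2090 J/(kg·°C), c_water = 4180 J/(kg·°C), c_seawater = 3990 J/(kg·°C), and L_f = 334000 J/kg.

T_f ≈ 41.2 °C

Setting the total heat transfer to zero:
ice -5.11→0 °C: 0.16·2090·5.11 = 1708.8; fusion: m_ice L_f = 0.16·334000 = 53440; warm the meltwater: 668.8 T; seawater cools: 0.614·3990·(T − 75) = 2449.9(T − 75)
3118.7 T = 183740 − 55149 = 128591
T ≈ 41.23 °C (positive, so assuming full melt was valid).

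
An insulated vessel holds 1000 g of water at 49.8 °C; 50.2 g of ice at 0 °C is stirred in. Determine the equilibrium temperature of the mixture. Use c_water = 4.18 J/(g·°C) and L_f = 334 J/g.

T_f ≈ 43.6 °C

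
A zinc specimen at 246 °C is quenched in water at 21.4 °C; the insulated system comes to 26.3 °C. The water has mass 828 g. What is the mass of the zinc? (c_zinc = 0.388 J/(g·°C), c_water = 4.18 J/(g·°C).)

Setting the total heat transfer to zero:
m×0.388×(26.3 − 246) + 828×4.18×(26.3 − 21.4) = 0
-85.24 m = -16959
m = -16959/-85.24 ≈ 198.9 g

m ≈ 199 g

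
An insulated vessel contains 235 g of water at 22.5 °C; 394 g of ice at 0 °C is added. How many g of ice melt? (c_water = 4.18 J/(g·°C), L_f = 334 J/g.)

m_melted ≈ 66.2 g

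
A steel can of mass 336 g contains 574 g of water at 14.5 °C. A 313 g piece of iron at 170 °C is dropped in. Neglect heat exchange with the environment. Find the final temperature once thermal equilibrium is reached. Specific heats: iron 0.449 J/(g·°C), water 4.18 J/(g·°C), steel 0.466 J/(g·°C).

Energy conservation, ΣQ = 0:
313*0.449*(T − 170) + 574*4.18*(T − 14.5) + 336*0.466*(T − 14.5) = 0
140.54(T − 170) + 2399.3(T − 14.5) + 156.58(T − 14.5) = 0
2696.4 T = 60952
T ≈ 22.60 °C

T_f ≈ 22.6 °C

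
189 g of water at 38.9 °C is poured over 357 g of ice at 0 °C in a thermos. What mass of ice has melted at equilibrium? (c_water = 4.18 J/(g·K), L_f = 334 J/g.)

m_melted ≈ 92 g

Heat available from the water dropping to 0 °C: 189×4.18×38.9 = 30732 J.
Fully melting the ice requires m_ice L_f = 357×334 = 119238 J.
That's not enough to melt it all — equilibrium is at 0 °C with ice remaining.
Mass melted = 30732/334 ≈ 92.01 g.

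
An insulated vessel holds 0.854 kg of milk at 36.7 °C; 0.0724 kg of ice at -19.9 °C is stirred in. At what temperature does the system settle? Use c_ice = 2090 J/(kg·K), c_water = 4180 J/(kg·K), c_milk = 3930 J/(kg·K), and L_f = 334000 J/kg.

T_f ≈ 26.2 °C

Taking heat into each body as positive, Σ m c ΔT = 0:
warm ice to 0 °C: 0.0724·2090·(0 − (-19.9)) = 3011.2
  melt ice: 0.0724·334000 = 24182
  meltwater 0→T: 0.0724·4180·T = 302.63 T
  milk cools: 0.854·3930·(T − 36.7) = 3356.2(T − 36.7)
3658.9 T = 123173 − 27193 = 95980
T ≈ 26.23 °C. Since T > 0 °C, the all-ice-melts assumption holds.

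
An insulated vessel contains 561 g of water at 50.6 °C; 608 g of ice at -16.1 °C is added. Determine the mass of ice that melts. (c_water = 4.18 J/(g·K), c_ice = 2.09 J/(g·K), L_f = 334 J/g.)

m_melted ≈ 294 g

Heat available from the water dropping to 0 °C: 561×4.18×50.6 = 118656 J.
Warming the ice to 0 °C takes 608×2.09×16.1 = 20459 J, leaving 98197 J for melting.
Melting all 608 g of ice would need 608×334 = 203072 J.
Since 98197 < 203072 J, not all the ice melts; equilibrium is at 0 °C.
m_melted×334 = 98197  ⇒  m_melted ≈ 294 g.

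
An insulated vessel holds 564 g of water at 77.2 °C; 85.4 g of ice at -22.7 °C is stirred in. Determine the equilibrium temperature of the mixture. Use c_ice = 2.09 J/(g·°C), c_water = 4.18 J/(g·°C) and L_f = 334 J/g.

Sum of m c ΔT and latent-heat terms is zero:
warm ice to 0 °C: 85.4×2.09×(0 − (-22.7)) = 4051.6; latent heat to melt: 85.4×334 = 28524; warm the meltwater: 356.97 T; water cools: 564×4.18×(T − 77.2) = 2357.5(T − 77.2)
2714.5 T = 182001 − 32575 = 149425
T ≈ 55.05 °C. Since T > 0 °C, the all-ice-melts assumption holds.

T_f ≈ 55.0 °C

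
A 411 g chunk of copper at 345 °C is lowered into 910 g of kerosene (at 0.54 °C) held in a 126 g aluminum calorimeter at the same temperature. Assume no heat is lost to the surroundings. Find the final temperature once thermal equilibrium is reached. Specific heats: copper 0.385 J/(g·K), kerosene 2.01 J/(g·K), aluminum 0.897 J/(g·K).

T_f ≈ 26.5 °C

T_f = Σ m_i c_i T_i / Σ m_i c_i:
T_f = (158.24×345 + 1829.1×0.54 + 113.02×0.54) / (158.24 + 1829.1 + 113.02)
    = 55640 / 2100.4 ≈ 26.49 °C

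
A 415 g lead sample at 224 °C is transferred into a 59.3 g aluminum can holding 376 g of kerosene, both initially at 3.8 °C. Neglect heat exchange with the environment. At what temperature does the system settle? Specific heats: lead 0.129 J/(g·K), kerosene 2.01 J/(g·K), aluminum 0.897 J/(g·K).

T_f ≈ 17.5 °C

Taking heat into each body as positive, Σ m c ΔT = 0:
415×0.129×(T − 224) + 376×2.01×(T − 3.8) + 59.3×0.897×(T − 3.8) = 0
53.54(T − 224) + 755.76(T − 3.8) + 53.19(T − 3.8) = 0
(53.54 + 755.76 + 53.19) T = 53.54×224 + 755.76×3.8 + 53.19×3.8
T = 15066 / 862.49 = 17.5 °C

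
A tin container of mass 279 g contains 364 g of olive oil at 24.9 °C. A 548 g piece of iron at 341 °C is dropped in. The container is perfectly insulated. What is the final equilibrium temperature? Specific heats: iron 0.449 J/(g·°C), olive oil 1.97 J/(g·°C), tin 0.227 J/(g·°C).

T_f is the heat-capacity-weighted average of the initial temperatures:
T_f = (246.05·341 + 717.08·24.9 + 63.33·24.9) / (246.05 + 717.08 + 63.33)
    = 103336 / 1026.5 ≈ 100.67 °C

T_f ≈ 100.7 °C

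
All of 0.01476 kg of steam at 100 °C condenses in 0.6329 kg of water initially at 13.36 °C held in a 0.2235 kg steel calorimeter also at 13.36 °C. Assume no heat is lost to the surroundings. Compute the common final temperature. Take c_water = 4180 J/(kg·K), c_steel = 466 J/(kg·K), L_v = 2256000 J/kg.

T_f ≈ 27.1 °C

Energy conservation, ΣQ = 0:
latent heat released on condensation: 0.01476·2256000 = 33299
  condensate cools 100→T: 0.01476·4180·(T − 100) = 61.7(T − 100)
  water warms: 0.6329·4180·(T − 13.36) = 2645.5(T − 13.36)
  steel cup: 0.2235·466·(T − 13.36) = 104.15(T − 13.36)
2811.4 T = 33299 + 6169.7 + 36736 = 76204
T ≈ 27.11 °C, under the boiling point, so the assumption holds.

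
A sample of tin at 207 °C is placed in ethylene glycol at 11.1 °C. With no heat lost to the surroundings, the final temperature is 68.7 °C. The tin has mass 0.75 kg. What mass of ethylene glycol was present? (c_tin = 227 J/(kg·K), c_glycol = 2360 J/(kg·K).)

m ≈ 0.173 kg

Heat gained plus heat lost sum to zero:
0.75·227·(68.7 − 207) + m·2360·(68.7 − 11.1) = 0
135936 m = 23546
m = 23546/135936 ≈ 0.1732 kg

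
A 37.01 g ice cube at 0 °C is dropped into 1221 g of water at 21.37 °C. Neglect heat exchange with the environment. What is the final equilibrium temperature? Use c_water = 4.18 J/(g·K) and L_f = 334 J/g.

T_f ≈ 18.4 °C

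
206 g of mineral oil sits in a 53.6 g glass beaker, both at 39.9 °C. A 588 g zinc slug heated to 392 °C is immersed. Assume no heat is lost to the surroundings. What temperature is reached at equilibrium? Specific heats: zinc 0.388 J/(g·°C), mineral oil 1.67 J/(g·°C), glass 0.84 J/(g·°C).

T_f ≈ 170.1 °C

Let T be the final temperature. ΣQ_i = 0:
588*0.388*(T − 392) + 206*1.67*(T − 39.9) + 53.6*0.84*(T − 39.9) = 0
617.19 T = 104955
T ≈ 170.05 °C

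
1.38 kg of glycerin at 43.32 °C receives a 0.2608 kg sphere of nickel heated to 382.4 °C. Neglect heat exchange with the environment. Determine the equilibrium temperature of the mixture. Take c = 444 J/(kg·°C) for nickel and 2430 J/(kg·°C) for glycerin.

T_f ≈ 54.6 °C

Setting the total heat transfer to zero:
0.2608×444×(T − 382.4) + 1.38×2430×(T − 43.32) = 0
115.8(T − 382.4) + 3353.4(T − 43.32) = 0
3469.2 T = 189549
T = 189549 / 3469.2 = 54.6 °C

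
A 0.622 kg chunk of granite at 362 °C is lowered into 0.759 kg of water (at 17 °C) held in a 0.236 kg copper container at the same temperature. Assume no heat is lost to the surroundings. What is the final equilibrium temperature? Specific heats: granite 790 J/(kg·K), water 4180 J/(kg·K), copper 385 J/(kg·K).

T_f ≈ 62.1 °C

Heat gained plus heat lost sum to zero:
0.622·790·(T − 362) + 0.759·4180·(T − 17) + 0.236·385·(T − 17) = 0
491.38(T − 362) + 3172.6(T − 17) + 90.86(T − 17) = 0
3754.9 T = 233359
T ≈ 62.15 °C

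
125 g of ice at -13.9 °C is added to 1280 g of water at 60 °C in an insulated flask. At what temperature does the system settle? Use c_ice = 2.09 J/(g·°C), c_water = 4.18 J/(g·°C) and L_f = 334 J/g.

T_f ≈ 46.9 °C

Energy balance with sensible and latent terms:
ice -13.9→0 °C: 125×2.09×13.9 = 3631.4
  latent heat to melt: 125×334 = 41750
  warm the meltwater: 522.5 T
  water: 5350.4(T − 60)
5872.9 T = 321024 − 45381 = 275643
T ≈ 46.93 °C — above 0 °C, consistent with complete melting.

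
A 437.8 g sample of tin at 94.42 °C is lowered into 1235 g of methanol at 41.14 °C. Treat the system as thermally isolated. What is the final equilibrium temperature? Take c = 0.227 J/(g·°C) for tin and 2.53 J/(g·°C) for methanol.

Taking heat into each body as positive, Σ m c ΔT = 0:
437.8*0.227*(T − 94.42) + 1235*2.53*(T − 41.14) = 0
3223.9 T = 137928
T ≈ 42.78 °C

T_f ≈ 42.8 °C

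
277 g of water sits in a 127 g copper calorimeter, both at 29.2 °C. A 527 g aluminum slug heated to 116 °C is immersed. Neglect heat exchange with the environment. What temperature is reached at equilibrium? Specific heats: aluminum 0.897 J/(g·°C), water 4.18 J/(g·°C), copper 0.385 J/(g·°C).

T_f ≈ 53.6 °C

Energy conservation, ΣQ = 0:
527·0.897·(T − 116) + 277·4.18·(T − 29.2) + 127·0.385·(T − 29.2) = 0
472.72(T − 116) + 1157.9(T − 29.2) + 48.9(T − 29.2) = 0
1679.5 T = 90073
T ≈ 53.63 °C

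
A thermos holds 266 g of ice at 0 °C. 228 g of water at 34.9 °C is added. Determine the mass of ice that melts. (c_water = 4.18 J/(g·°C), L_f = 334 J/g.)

m_melted ≈ 99.6 g

Heat available from the water dropping to 0 °C: 228×4.18×34.9 = 33261 J.
Melting all 266 g of ice would need 266×334 = 88844 J.
33261 J < 88844 J, so only part of the ice melts and the system sits at 0 °C.
m_melt = 33261 / L_f = 99.58 g.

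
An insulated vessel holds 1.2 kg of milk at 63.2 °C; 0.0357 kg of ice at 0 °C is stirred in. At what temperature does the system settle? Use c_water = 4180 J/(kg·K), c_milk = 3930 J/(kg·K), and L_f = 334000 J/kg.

Taking heat into each body as positive, Σ m c ΔT = 0:
latent heat to melt: 0.0357·334000 = 11924
  meltwater 0→T: 0.0357·4180·T = 149.23 T
  milk cools: 1.2·3930·(T − 63.2) = 4716(T − 63.2)
4865.2 T = 298051 − 11924 = 286127
T ≈ 58.81 °C — above 0 °C, consistent with complete melting.

T_f ≈ 58.8 °C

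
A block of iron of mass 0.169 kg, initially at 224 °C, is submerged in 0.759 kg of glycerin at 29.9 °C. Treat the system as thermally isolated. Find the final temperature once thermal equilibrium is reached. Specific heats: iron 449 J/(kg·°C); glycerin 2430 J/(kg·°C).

T_f ≈ 37.6 °C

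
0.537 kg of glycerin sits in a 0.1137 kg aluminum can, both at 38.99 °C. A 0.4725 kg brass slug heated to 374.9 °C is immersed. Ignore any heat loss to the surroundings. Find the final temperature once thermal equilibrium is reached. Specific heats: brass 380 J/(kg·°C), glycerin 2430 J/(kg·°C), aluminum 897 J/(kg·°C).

Energy conservation, ΣQ = 0:
0.4725·380·(T − 374.9) + 0.537·2430·(T − 38.99) + 0.1137·897·(T − 38.99) = 0
1586.4 T = 122168
T = 122168/1586.4 ≈ 77.01 °C

T_f ≈ 77.0 °C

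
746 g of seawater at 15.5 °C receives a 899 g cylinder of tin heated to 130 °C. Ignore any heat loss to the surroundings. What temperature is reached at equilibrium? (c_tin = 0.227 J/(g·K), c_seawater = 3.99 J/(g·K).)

Set heat shed by the hot body equal to heat absorbed by the cold body:
899*0.227*(130 − T) = 746*3.99*(T − 15.5)
204.07(130 − T) = 2976.5(T − 15.5)
3180.6 T = 72666  ⇒  T ≈ 22.85 °C

T_f ≈ 22.8 °C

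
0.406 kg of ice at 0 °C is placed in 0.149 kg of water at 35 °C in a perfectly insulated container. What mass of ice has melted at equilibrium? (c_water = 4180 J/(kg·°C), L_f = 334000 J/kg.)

m_melted ≈ 0.0653 kg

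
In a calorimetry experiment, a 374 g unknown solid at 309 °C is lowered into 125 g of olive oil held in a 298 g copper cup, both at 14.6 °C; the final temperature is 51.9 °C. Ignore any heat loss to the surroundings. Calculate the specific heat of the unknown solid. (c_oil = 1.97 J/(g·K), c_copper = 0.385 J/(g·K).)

Setting the total heat transfer to zero:
374×c×(51.9 − 309) + 125×1.97×(51.9 − 14.6) + 298×0.385×(51.9 − 14.6) = 0
-96155 c = -13465
c = -13465/-96155 ≈ 0.14 J/(g·K)

c ≈ 0.14 J/(g·K)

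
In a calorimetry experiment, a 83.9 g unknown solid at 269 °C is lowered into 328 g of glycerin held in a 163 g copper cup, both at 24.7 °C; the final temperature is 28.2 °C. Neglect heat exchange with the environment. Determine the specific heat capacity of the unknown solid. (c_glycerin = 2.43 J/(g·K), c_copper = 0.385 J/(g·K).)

c ≈ 0.149 J/(g·K)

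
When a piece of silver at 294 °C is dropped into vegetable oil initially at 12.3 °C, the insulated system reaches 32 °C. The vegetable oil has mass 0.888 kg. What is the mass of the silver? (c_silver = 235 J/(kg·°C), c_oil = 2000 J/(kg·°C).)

|Q_silver| = |Q_oil|:
m·235·(294 − 32) = 0.888·2000·(32 − 12.3)
61570 m = 34987  ⇒  m ≈ 0.5683 kg

m ≈ 0.568 kg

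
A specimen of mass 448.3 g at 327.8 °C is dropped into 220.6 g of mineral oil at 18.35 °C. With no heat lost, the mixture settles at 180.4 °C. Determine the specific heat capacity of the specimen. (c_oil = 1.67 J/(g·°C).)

Conservation of energy gives ΣQ = 0:
448.3×c×(180.4 − 327.8) + 220.6×1.67×(180.4 − 18.35) = 0
-66079 c = -59700
c = -59700/-66079 ≈ 0.9035 J/(g·°C)

c ≈ 0.903 J/(g·°C)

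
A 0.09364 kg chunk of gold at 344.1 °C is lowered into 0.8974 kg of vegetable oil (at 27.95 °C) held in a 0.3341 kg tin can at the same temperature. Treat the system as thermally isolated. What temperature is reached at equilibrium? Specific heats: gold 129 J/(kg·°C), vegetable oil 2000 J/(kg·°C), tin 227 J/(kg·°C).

T_f ≈ 30.0 °C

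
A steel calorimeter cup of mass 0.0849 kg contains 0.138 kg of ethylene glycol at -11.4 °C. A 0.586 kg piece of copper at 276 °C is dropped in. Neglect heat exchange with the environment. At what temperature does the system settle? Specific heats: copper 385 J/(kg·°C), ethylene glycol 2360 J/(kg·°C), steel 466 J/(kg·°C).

Heat gained plus heat lost sum to zero:
0.586*385*(T − 276) + 0.138*2360*(T − (-11.4)) + 0.0849*466*(T − (-11.4)) = 0
225.61(T − 276) + 325.68(T − (-11.4)) + 39.56(T − (-11.4)) = 0
(225.61 + 325.68 + 39.56) T = 225.61*276 + 325.68*(-11.4) + 39.56*(-11.4)
T = 58105/590.85 ≈ 98.34 °C

T_f ≈ 98.3 °C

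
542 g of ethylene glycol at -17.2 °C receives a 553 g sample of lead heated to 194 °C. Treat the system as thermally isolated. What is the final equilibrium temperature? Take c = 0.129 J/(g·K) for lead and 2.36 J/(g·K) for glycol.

T_f ≈ -6.0 °C

T_f is the heat-capacity-weighted average of the initial temperatures:
T_f = (71.34*194 + 1279.1*(-17.2)) / (71.34 + 1279.1)
    = -8161.5 / 1350.5 ≈ -6.04 °C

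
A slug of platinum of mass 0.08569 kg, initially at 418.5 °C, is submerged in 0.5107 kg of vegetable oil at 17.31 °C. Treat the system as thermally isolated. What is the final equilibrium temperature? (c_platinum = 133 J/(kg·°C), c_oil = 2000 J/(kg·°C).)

Net heat exchanged in the isolated system is zero:
0.08569·133·(T − 418.5) + 0.5107·2000·(T − 17.31) = 0
(11.4 + 1021.4) T = 11.4·418.5 + 1021.4·17.31
T ≈ 21.74 °C

T_f ≈ 21.7 °C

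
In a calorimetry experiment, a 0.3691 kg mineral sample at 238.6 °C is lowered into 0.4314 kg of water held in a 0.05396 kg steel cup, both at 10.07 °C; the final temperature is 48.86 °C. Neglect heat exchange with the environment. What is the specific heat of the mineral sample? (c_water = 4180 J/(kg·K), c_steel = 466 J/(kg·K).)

c ≈ 1010 J/(kg·K)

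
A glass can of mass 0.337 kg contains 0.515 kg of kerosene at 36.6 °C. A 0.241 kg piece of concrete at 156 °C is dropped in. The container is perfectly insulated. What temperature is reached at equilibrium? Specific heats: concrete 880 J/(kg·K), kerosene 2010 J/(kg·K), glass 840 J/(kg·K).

Heat gained plus heat lost sum to zero:
0.241*880*(T − 156) + 0.515*2010*(T − 36.6) + 0.337*840*(T − 36.6) = 0
(212.08 + 1035.2 + 283.08) T = 212.08*156 + 1035.2*36.6 + 283.08*36.6
T = 81332/1530.3 ≈ 53.15 °C

T_f ≈ 53.1 °C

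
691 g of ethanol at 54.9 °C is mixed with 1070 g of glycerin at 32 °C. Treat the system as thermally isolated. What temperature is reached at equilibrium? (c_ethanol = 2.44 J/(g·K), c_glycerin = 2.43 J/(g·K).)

Heat gained plus heat lost sum to zero:
691×2.44×(T − 54.9) + 1070×2.43×(T − 32) = 0
(1686 + 2600.1) T = 1686×54.9 + 2600.1×32
T = 175767 / 4286.1 = 41 °C

T_f ≈ 41.0 °C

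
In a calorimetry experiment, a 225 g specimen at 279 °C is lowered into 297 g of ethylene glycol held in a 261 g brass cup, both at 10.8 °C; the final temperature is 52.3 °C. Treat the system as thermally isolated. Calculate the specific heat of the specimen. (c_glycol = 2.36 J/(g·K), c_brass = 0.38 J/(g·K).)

c ≈ 0.651 J/(g·K)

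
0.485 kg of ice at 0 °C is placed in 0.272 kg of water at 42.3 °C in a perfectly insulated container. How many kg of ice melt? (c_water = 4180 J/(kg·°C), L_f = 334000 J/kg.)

m_melted ≈ 0.144 kg

Heat available from the water dropping to 0 °C: 0.272×4180×42.3 = 48093 J.
Fully melting the ice requires m_ice L_f = 0.485×334000 = 161990 J.
48093 J < 161990 J, so only part of the ice melts and the system sits at 0 °C.
m_melt = 48093 / L_f = 0.144 kg.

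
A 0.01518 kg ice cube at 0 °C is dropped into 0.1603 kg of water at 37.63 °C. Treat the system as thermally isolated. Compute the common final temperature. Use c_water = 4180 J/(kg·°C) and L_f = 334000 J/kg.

Net heat exchanged in the isolated system is zero:
melt ice: 0.01518·334000 = 5070.1; warm the meltwater: 63.45 T; water cools: 0.1603·4180·(T − 37.63) = 670.05(T − 37.63)
733.51 T = 25214 − 5070.1 = 20144
T ≈ 27.46 °C. Since T > 0 °C, the all-ice-melts assumption holds.

T_f ≈ 27.5 °C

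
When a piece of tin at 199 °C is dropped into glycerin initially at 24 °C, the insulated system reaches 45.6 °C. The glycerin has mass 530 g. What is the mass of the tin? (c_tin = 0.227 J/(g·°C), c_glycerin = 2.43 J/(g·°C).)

m ≈ 799 g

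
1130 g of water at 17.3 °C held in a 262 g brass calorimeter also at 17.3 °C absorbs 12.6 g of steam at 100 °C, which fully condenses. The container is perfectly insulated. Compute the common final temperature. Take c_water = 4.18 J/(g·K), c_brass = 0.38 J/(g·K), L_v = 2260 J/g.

T_f ≈ 24.0 °C

Energy balance with sensible and latent terms:
steam→water at 100 °C releases m L_v = 12.6×2260 = 28476
  condensed water 100 °C→T: 52.67(T − 100)
  original water: 4723.4(T − 17.3)
  brass cup: 262×0.38×(T − 17.3) = 99.56(T − 17.3)
4875.6 T = 28476 + 5266.8 + 83437 = 117180
T ≈ 24.03 °C (< 100 °C, so full condensation is consistent).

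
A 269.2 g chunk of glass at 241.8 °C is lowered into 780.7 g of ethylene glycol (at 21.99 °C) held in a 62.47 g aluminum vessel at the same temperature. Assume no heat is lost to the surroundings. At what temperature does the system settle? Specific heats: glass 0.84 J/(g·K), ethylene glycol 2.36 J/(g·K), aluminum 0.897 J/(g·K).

T_f ≈ 45.4 °C

T_f = Σ m_i c_i T_i / Σ m_i c_i:
T_f = (226.13·241.8 + 1842.5·21.99 + 56.04·21.99) / (226.13 + 1842.5 + 56.04)
    = 96425 / 2124.6 ≈ 45.38 °C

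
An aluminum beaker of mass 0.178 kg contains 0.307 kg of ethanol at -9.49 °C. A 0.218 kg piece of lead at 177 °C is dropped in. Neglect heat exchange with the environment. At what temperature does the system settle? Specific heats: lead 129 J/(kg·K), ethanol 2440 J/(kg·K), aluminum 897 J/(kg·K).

T_f ≈ -3.9 °C

Let T be the final temperature. ΣQ_i = 0:
0.218·129·(T − 177) + 0.307·2440·(T − (-9.49)) + 0.178·897·(T − (-9.49)) = 0
936.87 T = -3646.4
T = -3646.4/936.87 ≈ -3.89 °C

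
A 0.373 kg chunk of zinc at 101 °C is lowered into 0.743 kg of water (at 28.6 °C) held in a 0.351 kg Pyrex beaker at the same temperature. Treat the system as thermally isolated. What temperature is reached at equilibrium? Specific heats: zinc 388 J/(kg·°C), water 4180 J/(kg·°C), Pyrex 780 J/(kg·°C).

T_f ≈ 31.6 °C

Conservation of energy gives ΣQ = 0:
0.373×388×(T − 101) + 0.743×4180×(T − 28.6) + 0.351×780×(T − 28.6) = 0
144.72(T − 101) + 3105.7(T − 28.6) + 273.78(T − 28.6) = 0
3524.2 T = 111271
T ≈ 31.57 °C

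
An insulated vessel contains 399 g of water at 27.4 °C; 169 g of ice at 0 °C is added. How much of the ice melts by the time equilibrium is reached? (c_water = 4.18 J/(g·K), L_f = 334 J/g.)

Water can give up m c ΔT = 399·4.18·27.4 = 45698 J before reaching 0 °C.
Fully melting the ice requires m_ice L_f = 169·334 = 56446 J.
Since 45698 < 56446 J, not all the ice melts; equilibrium is at 0 °C.
Mass melted = 45698/334 ≈ 136.8 g.

m_melted ≈ 137 g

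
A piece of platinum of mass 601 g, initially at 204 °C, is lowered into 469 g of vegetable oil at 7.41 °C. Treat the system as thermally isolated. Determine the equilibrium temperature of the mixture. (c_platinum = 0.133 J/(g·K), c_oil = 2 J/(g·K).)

T_f ≈ 22.8 °C

Conservation of energy gives ΣQ = 0:
601×0.133×(T − 204) + 469×2×(T − 7.41) = 0
79.93(T − 204) + 938(T − 7.41) = 0
(79.93 + 938) T = 79.93×204 + 938×7.41
T = 23257 / 1017.9 = 22.8 °C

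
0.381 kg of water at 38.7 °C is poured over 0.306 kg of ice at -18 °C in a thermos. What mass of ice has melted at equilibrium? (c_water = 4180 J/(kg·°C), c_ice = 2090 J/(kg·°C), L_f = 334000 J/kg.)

Heat available from the water dropping to 0 °C: 0.381×4180×38.7 = 61633 J.
Of that, 0.306×2090×18 = 11512 J goes to bring the ice to 0 °C, leaving 50121 J.
To melt every bit of ice: 0.306×334000 = 102204 J.
50121 J < 102204 J, so only part of the ice melts and the system sits at 0 °C.
Mass melted = 50121/334000 ≈ 0.1501 kg.

m_melted ≈ 0.15 kg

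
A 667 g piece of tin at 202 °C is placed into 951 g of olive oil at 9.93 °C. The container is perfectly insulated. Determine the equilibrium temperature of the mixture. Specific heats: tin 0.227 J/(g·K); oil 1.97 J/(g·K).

T_f ≈ 24.3 °C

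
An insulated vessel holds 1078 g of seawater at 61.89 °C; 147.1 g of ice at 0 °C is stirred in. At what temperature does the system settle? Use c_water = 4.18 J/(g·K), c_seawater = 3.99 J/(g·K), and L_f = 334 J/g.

T_f ≈ 44.2 °C

Taking heat into each body as positive, Σ m c ΔT = 0:
fusion: m_ice L_f = 147.1·334 = 49131; warm the meltwater: 614.88 T; seawater cools: 1078·3.99·(T − 61.89) = 4301.2(T − 61.89)
4916.1 T = 266203 − 49131 = 217071
T ≈ 44.16 °C (positive, so assuming full melt was valid).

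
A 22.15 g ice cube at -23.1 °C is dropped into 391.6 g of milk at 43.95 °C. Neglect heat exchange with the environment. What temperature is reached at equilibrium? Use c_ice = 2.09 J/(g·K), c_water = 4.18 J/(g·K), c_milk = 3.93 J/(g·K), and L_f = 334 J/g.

Net heat exchanged in the isolated system is zero:
warm ice to 0 °C: 22.15×2.09×(0 − (-23.1)) = 1069.4
  melt ice: 22.15×334 = 7398.1
  warm the meltwater: 92.59 T
  milk: 1539(T − 43.95)
1631.6 T = 67639 − 8467.5 = 59171
T ≈ 36.27 °C (positive, so assuming full melt was valid).

T_f ≈ 36.3 °C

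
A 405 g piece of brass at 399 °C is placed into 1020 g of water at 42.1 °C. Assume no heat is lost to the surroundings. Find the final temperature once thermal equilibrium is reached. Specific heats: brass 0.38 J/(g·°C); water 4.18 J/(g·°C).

T_f ≈ 54.5 °C

Let T be the final temperature. ΣQ_i = 0:
405×0.38×(T − 399) + 1020×4.18×(T − 42.1) = 0
4417.5 T = 240904
T = 240904 / 4417.5 = 54.5 °C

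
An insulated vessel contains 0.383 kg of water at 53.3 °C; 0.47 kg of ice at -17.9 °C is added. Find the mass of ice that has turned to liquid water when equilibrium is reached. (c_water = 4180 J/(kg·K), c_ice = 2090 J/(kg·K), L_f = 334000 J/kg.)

m_melted ≈ 0.203 kg

Cooling the water to 0 °C releases 0.383×4180×53.3 = 85330 J.
Warming the ice to 0 °C takes 0.47×2090×17.9 = 17583 J, leaving 67747 J for melting.
Melting all 0.47 kg of ice would need 0.47×334000 = 156980 J.
67747 J < 156980 J, so only part of the ice melts and the system sits at 0 °C.
m_melted×334000 = 67747  ⇒  m_melted ≈ 0.2028 kg.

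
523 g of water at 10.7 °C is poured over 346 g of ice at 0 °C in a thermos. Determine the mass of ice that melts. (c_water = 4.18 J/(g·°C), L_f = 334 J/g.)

m_melted ≈ 70 g

Heat available from the water dropping to 0 °C: 523·4.18·10.7 = 23392 J.
Fully melting the ice requires m_ice L_f = 346·334 = 115564 J.
That's not enough to melt it all — equilibrium is at 0 °C with ice remaining.
m_melted·334 = 23392  ⇒  m_melted ≈ 70.04 g.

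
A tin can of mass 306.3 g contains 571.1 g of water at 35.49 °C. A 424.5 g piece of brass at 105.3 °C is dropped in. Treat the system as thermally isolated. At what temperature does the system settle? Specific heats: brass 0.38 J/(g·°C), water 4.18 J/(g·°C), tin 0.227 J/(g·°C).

Let T be the final temperature. ΣQ_i = 0:
424.5·0.38·(T − 105.3) + 571.1·4.18·(T − 35.49) + 306.3·0.227·(T − 35.49) = 0
161.31(T − 105.3) + 2387.2(T − 35.49) + 69.53(T − 35.49) = 0
2618 T = 104175
T = 104175 / 2618 = 39.8 °C

T_f ≈ 39.8 °C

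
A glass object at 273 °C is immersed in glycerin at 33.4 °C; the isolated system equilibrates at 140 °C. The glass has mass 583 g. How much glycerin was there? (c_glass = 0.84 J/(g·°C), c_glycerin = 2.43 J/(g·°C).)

m ≈ 251 g

Heat lost by the glass = heat gained by the glycerin:
583×0.84×(273 − 140) = m×2.43×(140 − 33.4)
259.04 m = 65133  ⇒  m ≈ 251.4 g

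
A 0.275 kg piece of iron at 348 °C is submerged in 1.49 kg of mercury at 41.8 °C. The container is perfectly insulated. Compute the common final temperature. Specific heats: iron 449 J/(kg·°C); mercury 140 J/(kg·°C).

T_f ≈ 155.7 °C

Let T be the final temperature. ΣQ_i = 0:
0.275·449·(T − 348) + 1.49·140·(T − 41.8) = 0
332.07 T = 51689
T = 51689/332.07 ≈ 155.65 °C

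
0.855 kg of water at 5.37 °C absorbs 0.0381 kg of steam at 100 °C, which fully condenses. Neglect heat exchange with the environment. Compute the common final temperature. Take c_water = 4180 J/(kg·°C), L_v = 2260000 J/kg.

T_f ≈ 32.5 °C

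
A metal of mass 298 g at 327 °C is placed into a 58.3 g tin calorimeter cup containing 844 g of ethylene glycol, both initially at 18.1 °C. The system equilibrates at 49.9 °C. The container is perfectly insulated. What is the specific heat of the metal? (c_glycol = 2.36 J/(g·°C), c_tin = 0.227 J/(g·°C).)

c ≈ 0.772 J/(g·°C)

Energy conservation, ΣQ = 0:
298×c×(49.9 − 327) + 844×2.36×(49.9 − 18.1) + 58.3×0.227×(49.9 − 18.1) = 0
-82576 c = -63761
c = -63761/-82576 ≈ 0.7722 J/(g·°C)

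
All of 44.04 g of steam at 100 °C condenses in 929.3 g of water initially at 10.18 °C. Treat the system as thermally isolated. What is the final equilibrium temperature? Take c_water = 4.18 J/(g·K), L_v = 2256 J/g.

T_f ≈ 38.7 °C

Let T be the final temperature. ΣQ_i = 0:
latent heat released on condensation: 44.04·2256 = 99354; condensate cools 100→T: 44.04·4.18·(T − 100) = 184.09(T − 100); original water: 3884.5(T − 10.18)
4068.6 T = 99354 + 18409 + 39544 = 157307
T ≈ 38.66 °C (< 100 °C, so full condensation is consistent).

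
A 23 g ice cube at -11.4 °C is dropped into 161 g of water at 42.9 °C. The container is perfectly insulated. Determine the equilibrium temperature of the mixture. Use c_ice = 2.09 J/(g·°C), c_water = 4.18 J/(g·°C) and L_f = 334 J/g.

Energy conservation, ΣQ = 0:
warm ice to 0 °C: 23·2.09·(0 − (-11.4)) = 548
  melt ice: 23·334 = 7682
  meltwater 0→T: 23·4.18·T = 96.14 T
  water: 672.98(T − 42.9)
769.12 T = 28871 − 8230 = 20641
T ≈ 26.84 °C (positive, so assuming full melt was valid).

T_f ≈ 26.8 °C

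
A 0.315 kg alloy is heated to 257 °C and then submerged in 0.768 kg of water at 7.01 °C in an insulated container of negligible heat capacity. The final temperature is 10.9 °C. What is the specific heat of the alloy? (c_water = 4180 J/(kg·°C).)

c ≈ 161 J/(kg·°C)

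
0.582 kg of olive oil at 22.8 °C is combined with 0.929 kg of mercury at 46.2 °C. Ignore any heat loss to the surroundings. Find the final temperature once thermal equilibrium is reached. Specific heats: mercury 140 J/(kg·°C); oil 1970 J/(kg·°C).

T_f ≈ 25.2 °C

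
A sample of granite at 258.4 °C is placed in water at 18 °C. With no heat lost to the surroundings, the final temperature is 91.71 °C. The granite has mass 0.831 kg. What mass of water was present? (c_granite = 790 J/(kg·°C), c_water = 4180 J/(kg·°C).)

|Q_granite| = |Q_water|:
0.831×790×(258.4 − 91.71) = m×4180×(91.71 − 18)
308108 m = 109430  ⇒  m ≈ 0.3552 kg

m ≈ 0.355 kg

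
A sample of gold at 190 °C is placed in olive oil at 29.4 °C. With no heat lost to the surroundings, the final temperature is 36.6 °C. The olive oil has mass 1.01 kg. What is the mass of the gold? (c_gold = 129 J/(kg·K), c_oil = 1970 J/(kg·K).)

Heat lost by the gold = heat gained by the oil:
m×129×(190 − 36.6) = 1.01×1970×(36.6 − 29.4)
19789 m = 14326  ⇒  m ≈ 0.7239 kg

m ≈ 0.724 kg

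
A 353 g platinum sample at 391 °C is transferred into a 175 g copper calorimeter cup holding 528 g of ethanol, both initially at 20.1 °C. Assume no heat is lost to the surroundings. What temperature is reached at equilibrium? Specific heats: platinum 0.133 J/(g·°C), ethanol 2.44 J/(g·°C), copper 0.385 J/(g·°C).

T_f ≈ 32.5 °C

Let T be the final temperature. ΣQ_i = 0:
353*0.133*(T − 391) + 528*2.44*(T − 20.1) + 175*0.385*(T − 20.1) = 0
1402.6 T = 45607
T = 45607/1402.6 ≈ 32.51 °C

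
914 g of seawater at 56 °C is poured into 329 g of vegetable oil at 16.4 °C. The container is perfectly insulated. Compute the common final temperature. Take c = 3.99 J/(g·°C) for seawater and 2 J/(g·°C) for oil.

T_f ≈ 49.9 °C

Setting the total heat transfer to zero:
914*3.99*(T − 56) + 329*2*(T − 16.4) = 0
3646.9(T − 56) + 658(T − 16.4) = 0
4304.9 T = 215015
T = 215015/4304.9 ≈ 49.95 °C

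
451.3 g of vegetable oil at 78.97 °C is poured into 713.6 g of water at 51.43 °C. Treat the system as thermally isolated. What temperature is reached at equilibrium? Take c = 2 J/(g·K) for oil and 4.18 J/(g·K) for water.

T_f ≈ 57.8 °C

Heat gained plus heat lost sum to zero:
451.3·2·(T − 78.97) + 713.6·4.18·(T − 51.43) = 0
902.6(T − 78.97) + 2982.8(T − 51.43) = 0
(902.6 + 2982.8) T = 902.6·78.97 + 2982.8·51.43
T = 224686 / 3885.4 = 57.8 °C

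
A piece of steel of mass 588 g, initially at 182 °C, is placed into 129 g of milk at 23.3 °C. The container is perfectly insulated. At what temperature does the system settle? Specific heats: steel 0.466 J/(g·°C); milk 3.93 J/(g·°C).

T_f ≈ 79.0 °C

Energy conservation, ΣQ = 0:
588*0.466*(T − 182) + 129*3.93*(T − 23.3) = 0
274.01(T − 182) + 506.97(T − 23.3) = 0
780.98 T = 61682
T = 61682/780.98 ≈ 78.98 °C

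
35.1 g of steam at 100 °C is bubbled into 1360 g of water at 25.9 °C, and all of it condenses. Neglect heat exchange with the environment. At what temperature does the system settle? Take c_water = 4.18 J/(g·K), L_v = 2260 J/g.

T_f ≈ 41.4 °C

Setting the total heat transfer to zero:
latent heat released on condensation: 35.1×2260 = 79326; condensed water 100 °C→T: 146.72(T − 100); water warms: 1360×4.18×(T − 25.9) = 5684.8(T − 25.9)
5831.5 T = 79326 + 14672 + 147236 = 241234
T ≈ 41.37 °C — below 100 °C, confirming all the steam condensed.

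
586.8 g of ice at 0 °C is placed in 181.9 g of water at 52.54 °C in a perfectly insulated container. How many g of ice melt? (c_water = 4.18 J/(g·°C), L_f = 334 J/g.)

m_melted ≈ 120 g

Heat available from the water dropping to 0 °C: 181.9×4.18×52.54 = 39948 J.
To melt every bit of ice: 586.8×334 = 195991 J.
Since 39948 < 195991 J, not all the ice melts; equilibrium is at 0 °C.
m_melted×334 = 39948  ⇒  m_melted ≈ 119.6 g.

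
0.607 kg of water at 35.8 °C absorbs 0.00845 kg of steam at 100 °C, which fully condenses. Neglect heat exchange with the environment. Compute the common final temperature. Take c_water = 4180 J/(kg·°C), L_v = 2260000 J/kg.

T_f ≈ 44.1 °C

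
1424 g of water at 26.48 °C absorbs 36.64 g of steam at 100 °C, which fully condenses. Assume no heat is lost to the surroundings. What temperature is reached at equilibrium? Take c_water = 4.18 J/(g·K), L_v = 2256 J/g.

T_f ≈ 41.9 °C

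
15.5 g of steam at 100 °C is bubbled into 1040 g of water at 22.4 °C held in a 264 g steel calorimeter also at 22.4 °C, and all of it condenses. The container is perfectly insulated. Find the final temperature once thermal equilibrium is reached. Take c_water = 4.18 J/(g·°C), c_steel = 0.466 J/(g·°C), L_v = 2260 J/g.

Heat gained plus heat lost sum to zero:
latent heat released on condensation: 15.5·2260 = 35030; condensate cools 100→T: 15.5·4.18·(T − 100) = 64.79(T − 100); original water: 4347.2(T − 22.4); cup: 123.02(T − 22.4)
4535 T = 35030 + 6479 + 100133 = 141642
T ≈ 31.23 °C — below 100 °C, confirming all the steam condensed.

T_f ≈ 31.2 °C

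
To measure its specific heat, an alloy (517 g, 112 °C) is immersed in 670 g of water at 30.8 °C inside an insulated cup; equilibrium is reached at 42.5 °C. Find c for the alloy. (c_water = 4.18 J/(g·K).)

c ≈ 0.912 J/(g·K)

Heat lost by the alloy = heat gained by the water:
517·c·(112 − 42.5) = 670·4.18·(42.5 − 30.8)
35932 c = 32767  ⇒  c ≈ 0.9119 J/(g·K)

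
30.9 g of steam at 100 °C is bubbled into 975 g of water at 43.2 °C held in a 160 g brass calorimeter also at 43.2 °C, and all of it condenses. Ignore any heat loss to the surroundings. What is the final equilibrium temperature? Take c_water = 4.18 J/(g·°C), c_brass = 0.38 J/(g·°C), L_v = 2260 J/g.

T_f ≈ 61.3 °C

Energy conservation, ΣQ = 0:
steam→water at 100 °C releases m L_v = 30.9×2260 = 69834; condensate cools 100→T: 30.9×4.18×(T − 100) = 129.16(T − 100); water warms: 975×4.18×(T − 43.2) = 4075.5(T − 43.2); cup: 60.8(T − 43.2)
4265.5 T = 69834 + 12916 + 178688 = 261438
T ≈ 61.29 °C — below 100 °C, confirming all the steam condensed.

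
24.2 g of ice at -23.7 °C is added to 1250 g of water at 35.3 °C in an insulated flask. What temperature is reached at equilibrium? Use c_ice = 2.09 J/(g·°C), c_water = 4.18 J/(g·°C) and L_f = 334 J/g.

T_f ≈ 32.9 °C

Sum of m c ΔT and latent-heat terms is zero:
warm ice to 0 °C: 24.2·2.09·(0 − (-23.7)) = 1198.7; fusion: m_ice L_f = 24.2·334 = 8082.8; warm the meltwater: 101.16 T; water cools: 1250·4.18·(T − 35.3) = 5225(T − 35.3)
5326.2 T = 184442 − 9281.5 = 175161
T ≈ 32.89 °C. Since T > 0 °C, the all-ice-melts assumption holds.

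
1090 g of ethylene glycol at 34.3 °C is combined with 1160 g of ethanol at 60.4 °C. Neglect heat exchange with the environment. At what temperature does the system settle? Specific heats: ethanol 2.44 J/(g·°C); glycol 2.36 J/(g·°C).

Taking heat into each body as positive, Σ m c ΔT = 0:
1160*2.44*(T − 60.4) + 1090*2.36*(T − 34.3) = 0
(2830.4 + 2572.4) T = 2830.4*60.4 + 2572.4*34.3
T ≈ 47.97 °C

T_f ≈ 48.0 °C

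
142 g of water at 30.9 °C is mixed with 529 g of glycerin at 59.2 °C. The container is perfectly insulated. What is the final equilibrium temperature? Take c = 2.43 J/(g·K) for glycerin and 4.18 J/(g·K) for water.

With ΣQ=0 the equilibrium temperature is the m·c-weighted mean:
T_f = (1285.5×59.2 + 593.56×30.9) / (1285.5 + 593.56)
    = 94441 / 1879 ≈ 50.26 °C

T_f ≈ 50.3 °C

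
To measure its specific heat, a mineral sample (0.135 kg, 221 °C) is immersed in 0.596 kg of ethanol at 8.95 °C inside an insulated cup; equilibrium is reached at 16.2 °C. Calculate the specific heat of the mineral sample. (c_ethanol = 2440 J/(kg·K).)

c ≈ 381 J/(kg·K)

Net heat exchanged in the isolated system is zero:
0.135×c×(16.2 − 221) + 0.596×2440×(16.2 − 8.95) = 0
-27.65 c = -10543
c = -10543/-27.65 ≈ 381.3 J/(kg·K)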